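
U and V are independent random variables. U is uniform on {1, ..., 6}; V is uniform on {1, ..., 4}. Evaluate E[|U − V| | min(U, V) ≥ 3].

5/4

Outcomes with min(U, V) ≥ 3: (3,3), (3,4), (4,3), (4,4), (5,3), (5,4), (6,3), (6,4), each with probability 1/24.
E[|U − V| | min(U, V) ≥ 3] = (0 + 1 + 1 + 0 + 2 + 1 + 3 + 2) / 8 = 5/4.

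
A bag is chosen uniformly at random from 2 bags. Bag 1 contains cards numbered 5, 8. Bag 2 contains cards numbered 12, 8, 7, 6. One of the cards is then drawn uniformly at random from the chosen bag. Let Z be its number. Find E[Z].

59/8

E[Z | bag 1] = (5+8)/2 = 13/2.
E[Z | bag 2] = (12+8+7+6)/4 = 33/4.
By the law of total expectation,
E[Z] = (1/2)·(13/2) + (1/2)·(33/4) = 59/8.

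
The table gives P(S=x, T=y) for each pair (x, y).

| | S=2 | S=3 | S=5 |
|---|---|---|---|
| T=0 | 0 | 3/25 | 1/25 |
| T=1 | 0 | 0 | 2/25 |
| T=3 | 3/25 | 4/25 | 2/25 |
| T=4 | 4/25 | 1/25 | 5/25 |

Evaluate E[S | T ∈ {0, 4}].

25/7

P(T ∈ {0, 4}) = 14/25.
Σ S·P over the event = 2·(4/25) + 3·(3/25) + 3·(1/25) + 5·(1/25) + 5·(5/25) = 2.
E[S | T ∈ {0, 4}] = (2) / (14/25) = 25/7.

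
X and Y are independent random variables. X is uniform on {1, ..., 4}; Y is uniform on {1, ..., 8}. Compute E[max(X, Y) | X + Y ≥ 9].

7

Outcomes with X + Y ≥ 9: (1,8), (2,7), (2,8), (3,6), (3,7), (3,8), (4,5), (4,6), (4,7), (4,8), each with probability 1/32.
E[max(X, Y) | X + Y ≥ 9] = (8 + 7 + 8 + 6 + 7 + 8 + 5 + 6 + 7 + 8) / 10 = 7.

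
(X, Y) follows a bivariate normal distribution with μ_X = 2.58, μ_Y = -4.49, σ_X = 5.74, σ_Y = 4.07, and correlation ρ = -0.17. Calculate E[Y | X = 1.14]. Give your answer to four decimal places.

-4.3164

The regression of Y on X has slope ρ·σ_Y/σ_X and passes through (μ_X, μ_Y).
E[Y | X=1.14] = -4.49 + (-0.17)·(4.07/5.74)·(1.14 − (2.58)) = -4.49 + (-0.12054)·(-1.44) = -4.3164.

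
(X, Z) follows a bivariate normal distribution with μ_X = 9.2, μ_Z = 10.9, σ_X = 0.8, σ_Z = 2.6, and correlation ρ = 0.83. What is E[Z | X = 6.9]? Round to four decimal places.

For a bivariate normal, E[Z | X=x] = μ_Z + ρ·(σ_Z/σ_X)·(x − μ_X).
E[Z | X=6.9] = 10.9 + (0.83)·(2.6/0.8)·(6.9 − (9.2)) = 10.9 + (2.6975)·(-2.3) = 4.6958.

4.6958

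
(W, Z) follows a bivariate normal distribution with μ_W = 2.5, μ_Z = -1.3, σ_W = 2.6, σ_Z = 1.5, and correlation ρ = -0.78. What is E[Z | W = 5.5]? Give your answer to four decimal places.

-2.6500

E[Z | W=x] = μ_Z + ρ(σ_Z/σ_W)(x − μ_W) for jointly normal variables.
E[Z | W=5.5] = -1.3 + (-0.78)·(1.5/2.6)·(5.5 − (2.5)) = -1.3 + (-0.45)·(3) = -2.6500.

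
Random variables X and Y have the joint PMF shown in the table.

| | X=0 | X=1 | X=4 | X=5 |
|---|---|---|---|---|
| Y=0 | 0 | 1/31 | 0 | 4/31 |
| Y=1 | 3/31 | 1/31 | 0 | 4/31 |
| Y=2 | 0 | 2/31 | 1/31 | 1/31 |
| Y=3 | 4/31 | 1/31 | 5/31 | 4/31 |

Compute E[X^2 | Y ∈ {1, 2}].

12

P(Y ∈ {1, 2}) = 12/31.
Σ X^2·P over the event = 0·(3/31) + 1·(1/31) + 1·(2/31) + 16·(1/31) + 25·(4/31) + 25·(1/31) = 144/31.
E[X^2 | Y ∈ {1, 2}] = (144/31) / (12/31) = 12.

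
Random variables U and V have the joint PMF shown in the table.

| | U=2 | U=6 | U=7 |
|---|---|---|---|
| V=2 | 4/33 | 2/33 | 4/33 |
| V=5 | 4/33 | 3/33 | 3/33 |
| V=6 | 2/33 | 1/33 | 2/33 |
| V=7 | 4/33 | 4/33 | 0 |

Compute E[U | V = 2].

24/5

P(V = 2) = 10/33.
Σ U·P over the event = 2·(4/33) + 6·(2/33) + 7·(4/33) = 16/11.
E[U | V = 2] = (16/11) / (10/33) = 24/5.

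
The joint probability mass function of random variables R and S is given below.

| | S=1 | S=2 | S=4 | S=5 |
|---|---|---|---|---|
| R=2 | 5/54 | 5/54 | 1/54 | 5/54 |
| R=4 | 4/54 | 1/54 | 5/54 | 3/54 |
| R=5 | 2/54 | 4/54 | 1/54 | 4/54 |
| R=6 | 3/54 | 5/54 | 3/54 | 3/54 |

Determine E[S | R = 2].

11/4

P(R = 2) = 8/27.
Σ S·P over the event = 1·(5/54) + 2·(5/54) + 4·(1/54) + 5·(5/54) = 22/27.
E[S | R = 2] = (22/27) / (8/27) = 11/4.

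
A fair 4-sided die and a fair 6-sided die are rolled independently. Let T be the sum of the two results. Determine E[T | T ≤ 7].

46/9

P(T ≤ 7) = 3/4.
Σ over the event: 2·1/24 + 3·1/12 + 4·1/8 + 5·1/6 + 6·1/6 + 7·1/6 = 23/6.
E[T | T ≤ 7] = (23/6) / (3/4) = 46/9.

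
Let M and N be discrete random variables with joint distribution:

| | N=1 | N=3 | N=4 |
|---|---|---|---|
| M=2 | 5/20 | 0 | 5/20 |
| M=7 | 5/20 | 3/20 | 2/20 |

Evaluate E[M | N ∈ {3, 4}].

9/2

P(N ∈ {3, 4}) = 1/2.
Σ M·P over the event = 2·(5/20) + 7·(3/20) + 7·(2/20) = 9/4.
E[M | N ∈ {3, 4}] = (9/4) / (1/2) = 9/2.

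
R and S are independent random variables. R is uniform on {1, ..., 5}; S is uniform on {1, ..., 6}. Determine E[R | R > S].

Outcomes with R > S: (2,1), (3,1), (3,2), (4,1), (4,2), (4,3), (5,1), (5,2), (5,3), (5,4), each with probability 1/30.
E[R | R > S] = (2 + 3 + 3 + 4 + 4 + 4 + 5 + 5 + 5 + 5) / 10 = 4.

4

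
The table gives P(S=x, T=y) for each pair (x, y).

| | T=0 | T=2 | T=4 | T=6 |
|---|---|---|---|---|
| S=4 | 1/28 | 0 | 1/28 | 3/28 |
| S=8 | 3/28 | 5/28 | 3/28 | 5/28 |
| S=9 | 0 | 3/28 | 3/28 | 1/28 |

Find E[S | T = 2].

67/8

P(T = 2) = 2/7.
Summing S·P(S=x,T=y) over the conditioning event gives 67/28.
E[S | T = 2] = (67/28) / (2/7) = 67/8.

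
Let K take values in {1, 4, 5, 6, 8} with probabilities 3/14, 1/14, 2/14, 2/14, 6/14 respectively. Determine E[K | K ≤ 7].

P(K ≤ 7) = 4/7.
Σ over the event: 1·3/14 + 4·1/14 + 5·1/7 + 6·1/7 = 29/14.
E[K | K ≤ 7] = (29/14) / (4/7) = 29/8.

29/8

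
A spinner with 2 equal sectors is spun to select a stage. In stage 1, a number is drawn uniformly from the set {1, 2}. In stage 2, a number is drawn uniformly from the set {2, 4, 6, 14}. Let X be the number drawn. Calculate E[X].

E[X | stage 1] = (1+2)/2 = 3/2.
E[X | stage 2] = (2+4+6+14)/4 = 13/2.
E[X] = (1/2)·(3/2) + (1/2)·(13/2) = 4.

4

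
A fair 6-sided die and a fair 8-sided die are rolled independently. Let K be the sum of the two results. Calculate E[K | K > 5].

P(K > 5) = 19/24.
E[K | K > 5] = (43/6) / (19/24) = 172/19.

172/19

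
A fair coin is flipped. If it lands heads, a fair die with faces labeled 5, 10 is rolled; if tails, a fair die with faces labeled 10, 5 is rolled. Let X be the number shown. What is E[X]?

E[X | heads] = (5+10)/2 = 15/2.
E[X | tails] = (10+5)/2 = 15/2.
By the law of total expectation,
E[X] = (1/2)·(15/2) + (1/2)·(15/2) = 15/2.

15/2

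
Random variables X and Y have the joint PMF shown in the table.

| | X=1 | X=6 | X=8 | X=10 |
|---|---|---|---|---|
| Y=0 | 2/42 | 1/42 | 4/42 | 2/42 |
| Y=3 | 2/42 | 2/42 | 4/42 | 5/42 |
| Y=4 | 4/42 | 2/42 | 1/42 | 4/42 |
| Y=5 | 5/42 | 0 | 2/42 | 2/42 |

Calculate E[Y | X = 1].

P(X = 1) = 13/42.
Σ Y·P over the event = 0·(2/42) + 3·(2/42) + 4·(4/42) + 5·(5/42) = 47/42.
E[Y | X = 1] = (47/42) / (13/42) = 47/13.

47/13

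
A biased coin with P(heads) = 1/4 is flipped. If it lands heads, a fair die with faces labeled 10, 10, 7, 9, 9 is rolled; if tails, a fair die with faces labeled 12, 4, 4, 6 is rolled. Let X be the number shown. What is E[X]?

E[X | heads] = (10+10+7+9+9)/5 = 9.
E[X | tails] = (12+4+4+6)/4 = 13/2.
By the law of total expectation,
E[X] = (1/4)·(9) + (3/4)·(13/2) = 57/8.

57/8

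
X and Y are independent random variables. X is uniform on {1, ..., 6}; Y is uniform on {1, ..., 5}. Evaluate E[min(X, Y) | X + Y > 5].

P(X + Y > 5) = 2/3.
Summing min(X,Y)·P(x,y) over outcomes with X + Y > 5 gives 19/10.
E[min(X, Y) | X + Y > 5] = (19/10) / (2/3) = 57/20.

57/20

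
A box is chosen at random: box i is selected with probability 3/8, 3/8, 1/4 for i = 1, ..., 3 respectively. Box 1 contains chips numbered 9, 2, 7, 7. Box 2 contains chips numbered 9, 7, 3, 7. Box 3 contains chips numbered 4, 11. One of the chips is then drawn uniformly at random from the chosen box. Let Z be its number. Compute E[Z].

E[Z | box 1] = (9+2+7+7)/4 = 25/4.
E[Z | box 2] = (9+7+3+7)/4 = 13/2.
E[Z | box 3] = (4+11)/2 = 15/2.
E[Z] = (3/8)·(25/4) + (3/8)·(13/2) + (1/4)·(15/2) = 213/32.

213/32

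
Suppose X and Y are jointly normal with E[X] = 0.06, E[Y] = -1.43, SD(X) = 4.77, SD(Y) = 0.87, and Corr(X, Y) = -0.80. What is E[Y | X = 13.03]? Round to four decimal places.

The regression of Y on X has slope ρ·σ_Y/σ_X and passes through (μ_X, μ_Y).
E[Y | X=13.03] = -1.43 + (-0.80)·(0.87/4.77)·(13.03 − (0.06)) = -1.43 + (-0.14591)·(12.97) = -3.3225.

-3.3225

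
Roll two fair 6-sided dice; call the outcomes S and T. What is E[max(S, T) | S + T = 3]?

2

Outcomes with S + T = 3: (1,2), (2,1), each with probability 1/36.
E[max(S, T) | S + T = 3] = (2 + 2) / 2 = 2.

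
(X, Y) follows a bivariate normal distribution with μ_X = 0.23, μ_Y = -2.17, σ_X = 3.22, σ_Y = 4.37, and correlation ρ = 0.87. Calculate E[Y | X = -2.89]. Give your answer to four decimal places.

-5.8538

For a bivariate normal, E[Y | X=x] = μ_Y + ρ·(σ_Y/σ_X)·(x − μ_X).
E[Y | X=-2.89] = -2.17 + (0.87)·(4.37/3.22)·(-2.89 − (0.23)) = -2.17 + (1.1807)·(-3.12) = -5.8538.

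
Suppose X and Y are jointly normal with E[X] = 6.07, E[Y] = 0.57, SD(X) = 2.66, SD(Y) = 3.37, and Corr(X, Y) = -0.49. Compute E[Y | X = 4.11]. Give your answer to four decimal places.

1.7867

E[Y | X=x] = μ_Y + ρ(σ_Y/σ_X)(x − μ_X) for jointly normal variables.
E[Y | X=4.11] = 0.57 + (-0.49)·(3.37/2.66)·(4.11 − (6.07)) = 0.57 + (-0.62079)·(-1.96) = 1.7867.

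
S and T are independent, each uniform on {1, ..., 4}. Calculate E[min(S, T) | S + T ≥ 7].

10/3

Outcomes with S + T ≥ 7: (3,4), (4,3), (4,4), each with probability 1/16.
E[min(S, T) | S + T ≥ 7] = (3 + 3 + 4) / 3 = 10/3.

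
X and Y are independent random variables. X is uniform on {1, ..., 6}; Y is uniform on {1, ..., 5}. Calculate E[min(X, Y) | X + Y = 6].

Outcomes with X + Y = 6: (1,5), (2,4), (3,3), (4,2), (5,1), each with probability 1/30.
E[min(X, Y) | X + Y = 6] = (1 + 2 + 3 + 2 + 1) / 5 = 9/5.

9/5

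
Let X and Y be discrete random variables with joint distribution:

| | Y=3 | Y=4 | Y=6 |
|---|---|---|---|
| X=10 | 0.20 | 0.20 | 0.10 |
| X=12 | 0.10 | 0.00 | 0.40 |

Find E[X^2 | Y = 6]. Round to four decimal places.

P(Y = 6) = 0.50.
Summing X^2·P(X=x,Y=y) over the conditioning event gives 67.60.
E[X^2 | Y = 6] = (67.60) / (0.50) = 135.2000.

135.2000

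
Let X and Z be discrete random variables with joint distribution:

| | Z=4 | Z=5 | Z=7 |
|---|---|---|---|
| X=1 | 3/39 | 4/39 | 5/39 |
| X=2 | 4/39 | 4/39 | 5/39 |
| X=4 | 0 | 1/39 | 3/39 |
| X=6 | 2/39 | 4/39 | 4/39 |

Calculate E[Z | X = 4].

13/2

P(X = 4) = 4/39.
Σ Z·P over the event = 5·(1/39) + 7·(3/39) = 2/3.
E[Z | X = 4] = (2/3) / (4/39) = 13/2.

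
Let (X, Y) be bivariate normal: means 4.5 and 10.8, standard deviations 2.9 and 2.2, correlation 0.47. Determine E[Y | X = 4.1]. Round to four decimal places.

10.6574

The regression of Y on X has slope ρ·σ_Y/σ_X and passes through (μ_X, μ_Y).
E[Y | X=4.1] = 10.8 + (0.47)·(2.2/2.9)·(4.1 − (4.5)) = 10.8 + (0.35655)·(-0.4) = 10.6574.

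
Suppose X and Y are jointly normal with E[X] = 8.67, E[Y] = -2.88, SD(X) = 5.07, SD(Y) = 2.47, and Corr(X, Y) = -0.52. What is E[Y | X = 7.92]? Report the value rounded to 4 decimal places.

-2.6900

E[Y | X=x] = μ_Y + ρ(σ_Y/σ_X)(x − μ_X) for jointly normal variables.
E[Y | X=7.92] = -2.88 + (-0.52)·(2.47/5.07)·(7.92 − (8.67)) = -2.88 + (-0.25333)·(-0.75) = -2.6900.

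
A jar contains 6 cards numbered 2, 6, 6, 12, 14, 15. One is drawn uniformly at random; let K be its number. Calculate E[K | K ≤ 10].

14/3

P(K ≤ 10) = 1/2.
Σ over the event: 2·1/6 + 6·1/3 = 7/3.
E[K | K ≤ 10] = (7/3) / (1/2) = 14/3.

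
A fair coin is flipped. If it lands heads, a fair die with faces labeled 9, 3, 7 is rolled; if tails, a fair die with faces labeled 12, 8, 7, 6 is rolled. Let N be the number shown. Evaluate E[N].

E[N | heads] = (9+3+7)/3 = 19/3.
E[N | tails] = (12+8+7+6)/4 = 33/4.
E[N] = (1/2)·(19/3) + (1/2)·(33/4) = 175/24.

175/24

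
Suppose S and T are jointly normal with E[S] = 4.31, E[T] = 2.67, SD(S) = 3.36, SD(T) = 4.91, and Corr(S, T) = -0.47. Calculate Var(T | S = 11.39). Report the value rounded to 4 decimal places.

For a bivariate normal, Var(T | S=x) = σ_T²(1 − ρ²).
Var(T | S=11.39) = (4.91)²·(1 − (-0.47)²) = 24.1081·0.7791 = 18.7826.

18.7826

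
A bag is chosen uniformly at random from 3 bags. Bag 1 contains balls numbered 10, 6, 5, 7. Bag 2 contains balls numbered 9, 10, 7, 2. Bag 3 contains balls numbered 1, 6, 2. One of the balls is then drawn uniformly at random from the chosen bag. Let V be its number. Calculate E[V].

E[V | bag 1] = (10+6+5+7)/4 = 7.
E[V | bag 2] = (9+10+7+2)/4 = 7.
E[V | bag 3] = (1+6+2)/3 = 3.
E[V] = (1/3)·(7) + (1/3)·(7) + (1/3)·(3) = 17/3.

17/3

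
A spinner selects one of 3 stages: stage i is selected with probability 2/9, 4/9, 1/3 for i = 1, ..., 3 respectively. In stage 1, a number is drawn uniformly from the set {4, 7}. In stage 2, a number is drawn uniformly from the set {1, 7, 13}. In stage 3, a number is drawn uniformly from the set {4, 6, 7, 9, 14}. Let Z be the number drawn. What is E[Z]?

E[Z | stage 1] = (4+7)/2 = 11/2.
E[Z | stage 2] = (1+7+13)/3 = 7.
E[Z | stage 3] = (4+6+7+9+14)/5 = 8.
E[Z] = (2/9)·(11/2) + (4/9)·(7) + (1/3)·(8) = 7.

7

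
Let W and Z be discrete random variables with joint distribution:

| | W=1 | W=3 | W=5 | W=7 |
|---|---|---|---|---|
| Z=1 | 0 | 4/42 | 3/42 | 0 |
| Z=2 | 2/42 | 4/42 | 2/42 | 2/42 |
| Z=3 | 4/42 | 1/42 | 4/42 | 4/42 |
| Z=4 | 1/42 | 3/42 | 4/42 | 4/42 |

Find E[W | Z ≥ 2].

P(Z ≥ 2) = 5/6.
Summing W·P(W=x,Z=y) over the conditioning event gives 151/42.
E[W | Z ≥ 2] = (151/42) / (5/6) = 151/35.

151/35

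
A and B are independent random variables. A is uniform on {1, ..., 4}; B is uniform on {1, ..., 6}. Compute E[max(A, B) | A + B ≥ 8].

Outcomes with A + B ≥ 8: (2,6), (3,5), (3,6), (4,4), (4,5), (4,6), each with probability 1/24.
E[max(A, B) | A + B ≥ 8] = (6 + 5 + 6 + 4 + 5 + 6) / 6 = 16/3.

16/3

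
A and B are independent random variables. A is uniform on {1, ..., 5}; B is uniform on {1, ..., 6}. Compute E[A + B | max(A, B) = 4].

P(max(A, B) = 4) = 7/30.
Summing (A+B)·P(x,y) over outcomes with max(A, B) = 4 gives 22/15.
E[A + B | max(A, B) = 4] = (22/15) / (7/30) = 44/7.

44/7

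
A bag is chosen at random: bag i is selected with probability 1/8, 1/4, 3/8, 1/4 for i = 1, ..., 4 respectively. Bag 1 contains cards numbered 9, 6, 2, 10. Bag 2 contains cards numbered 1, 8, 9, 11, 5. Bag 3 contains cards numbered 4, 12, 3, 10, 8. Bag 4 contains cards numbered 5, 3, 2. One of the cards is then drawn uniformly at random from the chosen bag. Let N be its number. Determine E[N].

2953/480

E[N | bag 1] = (9+6+2+10)/4 = 27/4.
E[N | bag 2] = (1+8+9+11+5)/5 = 34/5.
E[N | bag 3] = (4+12+3+10+8)/5 = 37/5.
E[N | bag 4] = (5+3+2)/3 = 10/3.
E[N] = (1/8)·(27/4) + (1/4)·(34/5) + (3/8)·(37/5) + (1/4)·(10/3) = 2953/480.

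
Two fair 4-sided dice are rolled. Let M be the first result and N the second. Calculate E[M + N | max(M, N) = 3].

P(max(M, N) = 3) = 5/16.
Summing (M+N)·P(x,y) over outcomes with max(M, N) = 3 gives 3/2.
E[M + N | max(M, N) = 3] = (3/2) / (5/16) = 24/5.

24/5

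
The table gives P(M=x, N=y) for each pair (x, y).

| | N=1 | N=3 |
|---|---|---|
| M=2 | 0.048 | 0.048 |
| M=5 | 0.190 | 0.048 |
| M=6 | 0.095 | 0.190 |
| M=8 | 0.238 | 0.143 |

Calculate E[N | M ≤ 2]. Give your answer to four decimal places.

P(M ≤ 2) = 0.096.
Σ N·P over the event = 1·(0.048) + 3·(0.048) = 0.192.
E[N | M ≤ 2] = (0.192) / (0.096) = 2.0000.

2.0000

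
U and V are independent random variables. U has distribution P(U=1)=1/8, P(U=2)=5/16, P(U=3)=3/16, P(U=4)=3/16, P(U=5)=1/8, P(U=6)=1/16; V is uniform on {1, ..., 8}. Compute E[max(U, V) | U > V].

P(U > V) = 33/128.
Summing max(U,V)·P(x,y) over outcomes with U > V gives 67/64.
E[max(U, V) | U > V] = (67/64) / (33/128) = 134/33.

134/33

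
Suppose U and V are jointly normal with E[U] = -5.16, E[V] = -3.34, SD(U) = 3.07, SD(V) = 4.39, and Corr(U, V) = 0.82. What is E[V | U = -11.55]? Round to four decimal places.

For a bivariate normal, E[V | U=x] = μ_V + ρ·(σ_V/σ_U)·(x − μ_U).
E[V | U=-11.55] = -3.34 + (0.82)·(4.39/3.07)·(-11.55 − (-5.16)) = -3.34 + (1.17257)·(-6.39) = -10.8327.

-10.8327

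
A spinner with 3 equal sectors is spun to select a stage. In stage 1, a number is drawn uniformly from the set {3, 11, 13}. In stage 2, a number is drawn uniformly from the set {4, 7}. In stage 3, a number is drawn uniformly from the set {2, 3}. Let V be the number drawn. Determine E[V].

E[V | stage 1] = (3+11+13)/3 = 9.
E[V | stage 2] = (4+7)/2 = 11/2.
E[V | stage 3] = (2+3)/2 = 5/2.
E[V] = (1/3)·(9) + (1/3)·(11/2) + (1/3)·(5/2) = 17/3.

17/3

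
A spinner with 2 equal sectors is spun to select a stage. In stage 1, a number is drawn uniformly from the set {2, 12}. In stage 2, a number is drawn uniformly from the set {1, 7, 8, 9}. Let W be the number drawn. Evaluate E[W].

53/8

E[W | stage 1] = (2+12)/2 = 7.
E[W | stage 2] = (1+7+8+9)/4 = 25/4.
By the law of total expectation,
E[W] = (1/2)·(7) + (1/2)·(25/4) = 53/8.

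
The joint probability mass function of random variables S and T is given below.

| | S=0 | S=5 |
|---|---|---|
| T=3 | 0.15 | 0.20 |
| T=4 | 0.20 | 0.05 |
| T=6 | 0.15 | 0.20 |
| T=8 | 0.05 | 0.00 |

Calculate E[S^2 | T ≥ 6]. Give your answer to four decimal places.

P(T ≥ 6) = 0.40.
Σ S^2·P over the event = 0·(0.15) + 0·(0.05) + 25·(0.20) = 5.00.
E[S^2 | T ≥ 6] = (5.00) / (0.40) = 12.5000.

12.5000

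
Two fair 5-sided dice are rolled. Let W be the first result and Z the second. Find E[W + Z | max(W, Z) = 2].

10/3

Outcomes with max(W, Z) = 2: (1,2), (2,1), (2,2), each with probability 1/25.
E[W + Z | max(W, Z) = 2] = (3 + 3 + 4) / 3 = 10/3.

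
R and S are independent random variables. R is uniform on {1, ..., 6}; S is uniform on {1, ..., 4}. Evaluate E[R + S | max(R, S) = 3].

24/5

P(max(R, S) = 3) = 5/24.
Summing (R+S)·P(x,y) over outcomes with max(R, S) = 3 gives 1.
E[R + S | max(R, S) = 3] = (1) / (5/24) = 24/5.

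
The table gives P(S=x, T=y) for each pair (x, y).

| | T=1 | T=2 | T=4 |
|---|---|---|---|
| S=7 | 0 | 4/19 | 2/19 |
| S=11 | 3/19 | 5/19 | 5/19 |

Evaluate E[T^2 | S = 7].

8

P(S = 7) = 6/19.
Σ T^2·P over the event = 4·(4/19) + 16·(2/19) = 48/19.
E[T^2 | S = 7] = (48/19) / (6/19) = 8.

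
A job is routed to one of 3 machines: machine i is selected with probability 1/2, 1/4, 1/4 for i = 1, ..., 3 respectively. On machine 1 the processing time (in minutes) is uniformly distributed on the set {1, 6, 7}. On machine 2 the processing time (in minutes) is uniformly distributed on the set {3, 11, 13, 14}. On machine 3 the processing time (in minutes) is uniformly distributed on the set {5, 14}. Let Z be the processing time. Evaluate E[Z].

E[Z | machine 1] = (1+6+7)/3 = 14/3.
E[Z | machine 2] = (3+11+13+14)/4 = 41/4.
E[Z | machine 3] = (5+14)/2 = 19/2.
By the law of total expectation,
E[Z] = (1/2)·(14/3) + (1/4)·(41/4) + (1/4)·(19/2) = 349/48.

349/48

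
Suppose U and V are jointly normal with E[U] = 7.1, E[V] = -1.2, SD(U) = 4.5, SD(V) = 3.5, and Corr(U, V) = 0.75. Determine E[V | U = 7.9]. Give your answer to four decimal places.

-0.7333

The regression of V on U has slope ρ·σ_V/σ_U and passes through (μ_U, μ_V).
E[V | U=7.9] = -1.2 + (0.75)·(3.5/4.5)·(7.9 − (7.1)) = -1.2 + (0.58333)·(0.8) = -0.7333.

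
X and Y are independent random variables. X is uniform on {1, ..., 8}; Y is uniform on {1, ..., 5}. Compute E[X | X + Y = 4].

Outcomes with X + Y = 4: (1,3), (2,2), (3,1), each with probability 1/40.
E[X | X + Y = 4] = (1 + 2 + 3) / 3 = 2.

2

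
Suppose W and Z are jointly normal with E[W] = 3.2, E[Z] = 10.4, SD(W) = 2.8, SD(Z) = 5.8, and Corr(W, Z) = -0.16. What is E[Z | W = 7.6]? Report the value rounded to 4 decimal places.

The regression of Z on W has slope ρ·σ_Z/σ_W and passes through (μ_W, μ_Z).
E[Z | W=7.6] = 10.4 + (-0.16)·(5.8/2.8)·(7.6 − (3.2)) = 10.4 + (-0.33143)·(4.4) = 8.9417.

8.9417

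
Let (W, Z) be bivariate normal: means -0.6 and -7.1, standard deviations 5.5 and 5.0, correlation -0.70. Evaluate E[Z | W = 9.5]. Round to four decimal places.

-13.5273

The regression of Z on W has slope ρ·σ_Z/σ_W and passes through (μ_W, μ_Z).
E[Z | W=9.5] = -7.1 + (-0.70)·(5.0/5.5)·(9.5 − (-0.6)) = -7.1 + (-0.636364)·(10.1) = -13.5273.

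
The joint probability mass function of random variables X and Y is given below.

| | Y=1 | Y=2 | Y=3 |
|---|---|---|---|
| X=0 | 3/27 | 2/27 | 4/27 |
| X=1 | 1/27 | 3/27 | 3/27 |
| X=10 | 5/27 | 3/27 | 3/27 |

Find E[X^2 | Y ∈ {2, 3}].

P(Y ∈ {2, 3}) = 2/3.
Σ X^2·P over the event = 0·(2/27) + 0·(4/27) + 1·(3/27) + 1·(3/27) + 100·(3/27) + 100·(3/27) = 202/9.
E[X^2 | Y ∈ {2, 3}] = (202/9) / (2/3) = 101/3.

101/3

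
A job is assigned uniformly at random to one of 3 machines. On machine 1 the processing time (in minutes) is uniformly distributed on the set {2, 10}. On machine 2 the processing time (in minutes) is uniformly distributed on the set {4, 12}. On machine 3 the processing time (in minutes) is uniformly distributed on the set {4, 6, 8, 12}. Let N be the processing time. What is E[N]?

E[N | machine 1] = (2+10)/2 = 6.
E[N | machine 2] = (4+12)/2 = 8.
E[N | machine 3] = (4+6+8+12)/4 = 15/2.
By the law of total expectation,
E[N] = (1/3)·(6) + (1/3)·(8) + (1/3)·(15/2) = 43/6.

43/6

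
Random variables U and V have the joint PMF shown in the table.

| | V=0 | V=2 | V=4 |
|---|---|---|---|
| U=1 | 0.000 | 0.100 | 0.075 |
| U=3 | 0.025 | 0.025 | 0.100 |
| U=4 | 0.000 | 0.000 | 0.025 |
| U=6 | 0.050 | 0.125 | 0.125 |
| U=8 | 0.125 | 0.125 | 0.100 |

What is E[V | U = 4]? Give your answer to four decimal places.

P(U = 4) = 0.025.
Σ V·P over the event = 4·(0.025) = 0.100.
E[V | U = 4] = (0.100) / (0.025) = 4.0000.

4.0000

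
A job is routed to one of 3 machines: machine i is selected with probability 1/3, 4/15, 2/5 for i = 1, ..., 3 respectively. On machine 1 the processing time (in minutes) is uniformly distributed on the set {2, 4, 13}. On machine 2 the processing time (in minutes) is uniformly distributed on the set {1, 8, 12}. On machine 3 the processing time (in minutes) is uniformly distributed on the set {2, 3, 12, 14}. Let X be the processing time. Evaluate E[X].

E[X | machine 1] = (2+4+13)/3 = 19/3.
E[X | machine 2] = (1+8+12)/3 = 7.
E[X | machine 3] = (2+3+12+14)/4 = 31/4.
E[X] = (1/3)·(19/3) + (4/15)·(7) + (2/5)·(31/4) = 637/90.

637/90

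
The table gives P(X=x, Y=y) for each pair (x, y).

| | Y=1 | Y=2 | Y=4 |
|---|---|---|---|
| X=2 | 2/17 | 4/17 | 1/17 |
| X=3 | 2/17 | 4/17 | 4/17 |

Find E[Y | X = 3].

13/5

P(X = 3) = 10/17.
Σ Y·P over the event = 1·(2/17) + 2·(4/17) + 4·(4/17) = 26/17.
E[Y | X = 3] = (26/17) / (10/17) = 13/5.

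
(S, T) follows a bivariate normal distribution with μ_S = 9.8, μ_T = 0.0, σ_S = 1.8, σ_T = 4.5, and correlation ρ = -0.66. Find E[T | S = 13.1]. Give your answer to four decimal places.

The regression of T on S has slope ρ·σ_T/σ_S and passes through (μ_S, μ_T).
E[T | S=13.1] = 0.0 + (-0.66)·(4.5/1.8)·(13.1 − (9.8)) = 0.0 + (-1.65)·(3.3) = -5.4450.

-5.4450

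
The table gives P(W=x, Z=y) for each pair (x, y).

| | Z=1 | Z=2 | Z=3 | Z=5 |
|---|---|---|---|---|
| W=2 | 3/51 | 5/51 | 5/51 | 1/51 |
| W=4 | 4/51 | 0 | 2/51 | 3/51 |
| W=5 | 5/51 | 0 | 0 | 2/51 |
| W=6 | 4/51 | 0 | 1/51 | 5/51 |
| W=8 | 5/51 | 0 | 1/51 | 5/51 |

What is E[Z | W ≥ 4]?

105/37

P(W ≥ 4) = 37/51.
Summing Z·P(W=x,Z=y) over the conditioning event gives 35/17.
E[Z | W ≥ 4] = (35/17) / (37/51) = 105/37.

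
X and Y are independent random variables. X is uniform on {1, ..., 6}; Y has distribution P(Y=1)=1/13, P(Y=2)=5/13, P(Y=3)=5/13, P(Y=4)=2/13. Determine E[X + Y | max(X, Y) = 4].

122/19

P(max(X, Y) = 4) = 19/78.
Summing (X+Y)·P(x,y) over outcomes with max(X, Y) = 4 gives 61/39.
E[X + Y | max(X, Y) = 4] = (61/39) / (19/78) = 122/19.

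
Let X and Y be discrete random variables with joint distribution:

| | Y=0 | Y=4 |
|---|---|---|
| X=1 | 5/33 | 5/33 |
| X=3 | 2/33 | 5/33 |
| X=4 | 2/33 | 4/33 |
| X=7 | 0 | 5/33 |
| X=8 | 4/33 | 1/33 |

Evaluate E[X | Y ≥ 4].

79/20

P(Y ≥ 4) = 20/33.
Summing X·P(X=x,Y=y) over the conditioning event gives 79/33.
E[X | Y ≥ 4] = (79/33) / (20/33) = 79/20.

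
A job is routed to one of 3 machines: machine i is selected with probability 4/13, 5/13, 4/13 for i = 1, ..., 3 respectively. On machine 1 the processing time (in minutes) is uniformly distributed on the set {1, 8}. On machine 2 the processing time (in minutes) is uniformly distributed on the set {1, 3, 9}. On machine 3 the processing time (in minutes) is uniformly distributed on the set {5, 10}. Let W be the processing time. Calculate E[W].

209/39

E[W | machine 1] = (1+8)/2 = 9/2.
E[W | machine 2] = (1+3+9)/3 = 13/3.
E[W | machine 3] = (5+10)/2 = 15/2.
E[W] = (4/13)·(9/2) + (5/13)·(13/3) + (4/13)·(15/2) = 209/39.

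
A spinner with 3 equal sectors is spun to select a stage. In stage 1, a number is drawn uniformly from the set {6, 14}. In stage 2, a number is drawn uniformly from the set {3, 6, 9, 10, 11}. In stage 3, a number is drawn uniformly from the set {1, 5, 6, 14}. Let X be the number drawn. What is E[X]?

81/10

E[X | stage 1] = (6+14)/2 = 10.
E[X | stage 2] = (3+6+9+10+11)/5 = 39/5.
E[X | stage 3] = (1+5+6+14)/4 = 13/2.
E[X] = (1/3)·(10) + (1/3)·(39/5) + (1/3)·(13/2) = 81/10.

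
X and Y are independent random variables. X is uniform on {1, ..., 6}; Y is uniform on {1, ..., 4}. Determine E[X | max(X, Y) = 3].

Outcomes with max(X, Y) = 3: (1,3), (2,3), (3,1), (3,2), (3,3), each with probability 1/24.
E[X | max(X, Y) = 3] = (1 + 2 + 3 + 3 + 3) / 5 = 12/5.

12/5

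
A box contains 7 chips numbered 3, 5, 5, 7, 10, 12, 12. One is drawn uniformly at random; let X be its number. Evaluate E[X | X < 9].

5

P(X < 9) = 4/7.
Σ over the event: 3·1/7 + 5·2/7 + 7·1/7 = 20/7.
E[X | X < 9] = (20/7) / (4/7) = 5.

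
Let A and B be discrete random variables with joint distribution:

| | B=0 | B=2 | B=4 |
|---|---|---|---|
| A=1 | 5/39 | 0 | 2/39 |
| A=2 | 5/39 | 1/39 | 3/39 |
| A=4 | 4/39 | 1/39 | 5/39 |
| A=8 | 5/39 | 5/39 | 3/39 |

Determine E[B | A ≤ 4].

P(A ≤ 4) = 2/3.
Σ B·P over the event = 0·(5/39) + 4·(2/39) + 0·(5/39) + 2·(1/39) + 4·(3/39) + 0·(4/39) + 2·(1/39) + 4·(5/39) = 44/39.
E[B | A ≤ 4] = (44/39) / (2/3) = 22/13.

22/13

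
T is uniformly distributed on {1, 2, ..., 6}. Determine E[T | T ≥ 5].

11/2

Given T ≥ 5, T is equally likely to be any of {5, 6}.
E[T | T ≥ 5] = (5 + 6) / 2 = 11/2.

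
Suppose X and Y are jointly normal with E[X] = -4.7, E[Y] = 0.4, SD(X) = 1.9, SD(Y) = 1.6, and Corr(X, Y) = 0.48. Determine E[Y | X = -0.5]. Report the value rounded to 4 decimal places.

For a bivariate normal, E[Y | X=x] = μ_Y + ρ·(σ_Y/σ_X)·(x − μ_X).
E[Y | X=-0.5] = 0.4 + (0.48)·(1.6/1.9)·(-0.5 − (-4.7)) = 0.4 + (0.40421)·(4.2) = 2.0977.

2.0977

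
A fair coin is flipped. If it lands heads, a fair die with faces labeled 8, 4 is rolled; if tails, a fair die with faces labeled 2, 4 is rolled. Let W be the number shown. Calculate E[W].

9/2

E[W | heads] = (8+4)/2 = 6.
E[W | tails] = (2+4)/2 = 3.
E[W] = (1/2)·(6) + (1/2)·(3) = 9/2.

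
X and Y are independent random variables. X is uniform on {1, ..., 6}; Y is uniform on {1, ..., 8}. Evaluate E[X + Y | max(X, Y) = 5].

70/9

P(max(X, Y) = 5) = 3/16.
Summing (X+Y)·P(x,y) over outcomes with max(X, Y) = 5 gives 35/24.
E[X + Y | max(X, Y) = 5] = (35/24) / (3/16) = 70/9.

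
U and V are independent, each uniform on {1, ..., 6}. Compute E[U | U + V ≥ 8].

14/3

P(U + V ≥ 8) = 5/12.
Summing U·P(x,y) over outcomes with U + V ≥ 8 gives 35/18.
E[U | U + V ≥ 8] = (35/18) / (5/12) = 14/3.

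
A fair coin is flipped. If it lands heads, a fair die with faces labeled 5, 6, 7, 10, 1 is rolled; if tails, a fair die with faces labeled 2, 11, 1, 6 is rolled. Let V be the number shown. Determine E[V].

E[V | heads] = (5+6+7+10+1)/5 = 29/5.
E[V | tails] = (2+11+1+6)/4 = 5.
By the law of total expectation,
E[V] = (1/2)·(29/5) + (1/2)·(5) = 27/5.

27/5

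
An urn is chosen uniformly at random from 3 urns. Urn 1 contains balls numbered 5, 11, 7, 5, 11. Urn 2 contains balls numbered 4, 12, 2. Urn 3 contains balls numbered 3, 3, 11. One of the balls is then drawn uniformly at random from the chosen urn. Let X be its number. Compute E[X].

E[X | urn 1] = (5+11+7+5+11)/5 = 39/5.
E[X | urn 2] = (4+12+2)/3 = 6.
E[X | urn 3] = (3+3+11)/3 = 17/3.
E[X] = (1/3)·(39/5) + (1/3)·(6) + (1/3)·(17/3) = 292/45.

292/45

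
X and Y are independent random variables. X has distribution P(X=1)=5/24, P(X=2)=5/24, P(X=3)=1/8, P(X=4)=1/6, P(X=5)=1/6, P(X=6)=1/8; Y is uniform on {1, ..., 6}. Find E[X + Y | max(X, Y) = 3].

P(max(X, Y) = 3) = 19/144.
Summing (X+Y)·P(x,y) over outcomes with max(X, Y) = 3 gives 5/8.
E[X + Y | max(X, Y) = 3] = (5/8) / (19/144) = 90/19.

90/19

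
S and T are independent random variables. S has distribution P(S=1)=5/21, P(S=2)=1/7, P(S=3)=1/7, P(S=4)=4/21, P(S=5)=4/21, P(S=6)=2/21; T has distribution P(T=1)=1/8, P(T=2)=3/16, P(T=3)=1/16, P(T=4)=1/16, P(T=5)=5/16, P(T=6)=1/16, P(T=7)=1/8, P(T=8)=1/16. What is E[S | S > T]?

437/97

P(S > T) = 97/336.
Summing S·P(x,y) over outcomes with S > T gives 437/336.
E[S | S > T] = (437/336) / (97/336) = 437/97.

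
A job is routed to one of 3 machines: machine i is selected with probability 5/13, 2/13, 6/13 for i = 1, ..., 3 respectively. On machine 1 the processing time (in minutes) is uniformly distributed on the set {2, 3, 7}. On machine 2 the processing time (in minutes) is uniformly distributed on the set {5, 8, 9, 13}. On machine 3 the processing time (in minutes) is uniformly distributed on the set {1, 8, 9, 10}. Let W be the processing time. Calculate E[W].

159/26

E[W | machine 1] = (2+3+7)/3 = 4.
E[W | machine 2] = (5+8+9+13)/4 = 35/4.
E[W | machine 3] = (1+8+9+10)/4 = 7.
E[W] = (5/13)·(4) + (2/13)·(35/4) + (6/13)·(7) = 159/26.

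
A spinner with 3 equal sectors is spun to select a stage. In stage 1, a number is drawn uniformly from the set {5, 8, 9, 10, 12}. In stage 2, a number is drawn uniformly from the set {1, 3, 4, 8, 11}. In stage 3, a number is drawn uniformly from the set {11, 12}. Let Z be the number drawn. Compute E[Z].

E[Z | stage 1] = (5+8+9+10+12)/5 = 44/5.
E[Z | stage 2] = (1+3+4+8+11)/5 = 27/5.
E[Z | stage 3] = (11+12)/2 = 23/2.
E[Z] = (1/3)·(44/5) + (1/3)·(27/5) + (1/3)·(23/2) = 257/30.

257/30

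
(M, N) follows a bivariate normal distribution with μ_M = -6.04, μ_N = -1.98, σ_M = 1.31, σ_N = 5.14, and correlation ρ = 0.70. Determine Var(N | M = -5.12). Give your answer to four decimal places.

13.4740

Var(N | M=x) = (1 − ρ²)·σ_N².
Var(N | M=-5.12) = (5.14)²·(1 − (0.70)²) = 26.4196·0.51 = 13.4740.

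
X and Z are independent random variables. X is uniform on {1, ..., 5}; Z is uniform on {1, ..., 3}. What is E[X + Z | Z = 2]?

5

Outcomes with Z = 2: (1,2), (2,2), (3,2), (4,2), (5,2), each with probability 1/15.
E[X + Z | Z = 2] = (3 + 4 + 5 + 6 + 7) / 5 = 5.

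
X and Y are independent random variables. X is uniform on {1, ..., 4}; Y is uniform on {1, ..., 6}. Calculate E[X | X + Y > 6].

3

P(X + Y > 6) = 5/12.
Summing X·P(x,y) over outcomes with X + Y > 6 gives 5/4.
E[X | X + Y > 6] = (5/4) / (5/12) = 3.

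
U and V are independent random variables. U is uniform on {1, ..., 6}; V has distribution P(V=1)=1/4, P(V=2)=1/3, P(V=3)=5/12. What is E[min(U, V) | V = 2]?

11/6

P(V = 2) = 1/3.
Summing min(U,V)·P(x,y) over outcomes with V = 2 gives 11/18.
E[min(U, V) | V = 2] = (11/18) / (1/3) = 11/6.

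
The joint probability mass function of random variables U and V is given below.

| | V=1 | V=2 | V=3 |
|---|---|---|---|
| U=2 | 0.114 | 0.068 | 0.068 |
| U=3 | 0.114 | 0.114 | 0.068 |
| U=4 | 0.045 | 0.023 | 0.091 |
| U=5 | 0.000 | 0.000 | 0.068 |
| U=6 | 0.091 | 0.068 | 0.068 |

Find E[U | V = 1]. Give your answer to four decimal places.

P(V = 1) = 0.364.
Σ U·P over the event = 2·(0.114) + 3·(0.114) + 4·(0.045) + 6·(0.091) = 1.296.
E[U | V = 1] = (1.296) / (0.364) = 3.5604.

3.5604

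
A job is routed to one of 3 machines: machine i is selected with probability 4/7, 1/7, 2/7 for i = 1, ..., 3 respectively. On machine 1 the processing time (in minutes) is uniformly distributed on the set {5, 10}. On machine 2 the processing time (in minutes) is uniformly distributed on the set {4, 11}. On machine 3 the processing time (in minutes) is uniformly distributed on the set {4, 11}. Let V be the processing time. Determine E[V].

E[V | machine 1] = (5+10)/2 = 15/2.
E[V | machine 2] = (4+11)/2 = 15/2.
E[V | machine 3] = (4+11)/2 = 15/2.
By the law of total expectation,
E[V] = (4/7)·(15/2) + (1/7)·(15/2) + (2/7)·(15/2) = 15/2.

15/2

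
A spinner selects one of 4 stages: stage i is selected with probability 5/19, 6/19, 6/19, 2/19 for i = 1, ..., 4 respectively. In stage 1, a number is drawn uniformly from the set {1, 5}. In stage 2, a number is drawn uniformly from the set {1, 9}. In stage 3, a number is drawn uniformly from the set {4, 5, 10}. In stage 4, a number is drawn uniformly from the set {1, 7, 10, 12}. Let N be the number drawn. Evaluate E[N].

98/19

E[N | stage 1] = (1+5)/2 = 3.
E[N | stage 2] = (1+9)/2 = 5.
E[N | stage 3] = (4+5+10)/3 = 19/3.
E[N | stage 4] = (1+7+10+12)/4 = 15/2.
E[N] = (5/19)·(3) + (6/19)·(5) + (6/19)·(19/3) + (2/19)·(15/2) = 98/19.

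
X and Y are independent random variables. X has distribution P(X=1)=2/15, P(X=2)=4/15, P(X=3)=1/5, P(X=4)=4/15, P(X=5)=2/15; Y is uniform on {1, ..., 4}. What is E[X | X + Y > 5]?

P(X + Y > 5) = 1/2.
Summing X·P(x,y) over outcomes with X + Y > 5 gives 19/10.
E[X | X + Y > 5] = (19/10) / (1/2) = 19/5.

19/5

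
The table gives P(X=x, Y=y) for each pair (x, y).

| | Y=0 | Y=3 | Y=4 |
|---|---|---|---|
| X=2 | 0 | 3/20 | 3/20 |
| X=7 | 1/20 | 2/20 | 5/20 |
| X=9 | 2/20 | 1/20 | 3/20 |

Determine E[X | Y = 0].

P(Y = 0) = 3/20.
Summing X·P(X=x,Y=y) over the conditioning event gives 5/4.
E[X | Y = 0] = (5/4) / (3/20) = 25/3.

25/3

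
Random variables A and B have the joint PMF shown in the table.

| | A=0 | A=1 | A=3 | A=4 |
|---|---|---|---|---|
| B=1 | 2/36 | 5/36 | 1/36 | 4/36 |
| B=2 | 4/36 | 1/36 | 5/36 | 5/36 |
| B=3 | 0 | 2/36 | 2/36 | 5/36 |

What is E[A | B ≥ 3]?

P(B ≥ 3) = 1/4.
Summing A·P(A=x,B=y) over the conditioning event gives 7/9.
E[A | B ≥ 3] = (7/9) / (1/4) = 28/9.

28/9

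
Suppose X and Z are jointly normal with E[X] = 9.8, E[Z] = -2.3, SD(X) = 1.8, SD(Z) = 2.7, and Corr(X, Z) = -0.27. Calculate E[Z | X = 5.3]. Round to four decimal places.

-0.4775

For a bivariate normal, E[Z | X=x] = μ_Z + ρ·(σ_Z/σ_X)·(x − μ_X).
E[Z | X=5.3] = -2.3 + (-0.27)·(2.7/1.8)·(5.3 − (9.8)) = -2.3 + (-0.405)·(-4.5) = -0.4775.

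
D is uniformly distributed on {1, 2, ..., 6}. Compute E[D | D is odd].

Given D is odd, D is equally likely to be any of {1, 3, 5}.
E[D | D is odd] = (1 + 3 + 5) / 3 = 3.

3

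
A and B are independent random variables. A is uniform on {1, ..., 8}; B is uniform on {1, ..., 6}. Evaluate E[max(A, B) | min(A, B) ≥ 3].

71/12

P(min(A, B) ≥ 3) = 1/2.
Summing max(A,B)·P(x,y) over outcomes with min(A, B) ≥ 3 gives 71/24.
E[max(A, B) | min(A, B) ≥ 3] = (71/24) / (1/2) = 71/12.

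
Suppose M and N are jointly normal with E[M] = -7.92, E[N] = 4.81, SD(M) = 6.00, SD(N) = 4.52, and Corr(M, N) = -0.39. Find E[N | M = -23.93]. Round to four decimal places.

For a bivariate normal, E[N | M=x] = μ_N + ρ·(σ_N/σ_M)·(x − μ_M).
E[N | M=-23.93] = 4.81 + (-0.39)·(4.52/6.00)·(-23.93 − (-7.92)) = 4.81 + (-0.2938)·(-16.01) = 9.5137.

9.5137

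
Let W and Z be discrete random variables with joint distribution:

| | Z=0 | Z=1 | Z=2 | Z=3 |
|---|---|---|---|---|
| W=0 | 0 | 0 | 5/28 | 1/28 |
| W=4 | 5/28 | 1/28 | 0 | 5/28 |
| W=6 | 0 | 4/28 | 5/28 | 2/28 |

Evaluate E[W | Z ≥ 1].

P(Z ≥ 1) = 23/28.
Σ W·P over the event = 0·(5/28) + 0·(1/28) + 4·(1/28) + 4·(5/28) + 6·(4/28) + 6·(5/28) + 6·(2/28) = 45/14.
E[W | Z ≥ 1] = (45/14) / (23/28) = 90/23.

90/23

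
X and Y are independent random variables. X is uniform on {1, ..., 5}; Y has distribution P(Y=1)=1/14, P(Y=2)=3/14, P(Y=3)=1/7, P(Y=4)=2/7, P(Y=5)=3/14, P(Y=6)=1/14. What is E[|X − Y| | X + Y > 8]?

P(X + Y > 8) = 13/70.
Summing |X−Y|·P(x,y) over outcomes with X + Y > 8 gives 13/70.
E[|X − Y| | X + Y > 8] = (13/70) / (13/70) = 1.

1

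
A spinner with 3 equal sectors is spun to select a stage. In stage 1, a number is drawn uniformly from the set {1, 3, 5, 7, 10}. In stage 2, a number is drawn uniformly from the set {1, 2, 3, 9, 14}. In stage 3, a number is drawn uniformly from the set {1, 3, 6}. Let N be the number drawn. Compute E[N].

43/9

E[N | stage 1] = (1+3+5+7+10)/5 = 26/5.
E[N | stage 2] = (1+2+3+9+14)/5 = 29/5.
E[N | stage 3] = (1+3+6)/3 = 10/3.
By the law of total expectation,
E[N] = (1/3)·(26/5) + (1/3)·(29/5) + (1/3)·(10/3) = 43/9.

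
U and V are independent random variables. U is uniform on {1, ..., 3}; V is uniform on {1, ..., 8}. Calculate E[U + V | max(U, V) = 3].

Outcomes with max(U, V) = 3: (1,3), (2,3), (3,1), (3,2), (3,3), each with probability 1/24.
E[U + V | max(U, V) = 3] = (4 + 5 + 4 + 5 + 6) / 5 = 24/5.

24/5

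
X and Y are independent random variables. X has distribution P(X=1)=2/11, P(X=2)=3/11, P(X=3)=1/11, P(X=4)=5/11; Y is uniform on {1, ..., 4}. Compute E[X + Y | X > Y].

P(X > Y) = 5/11.
Summing (X+Y)·P(x,y) over outcomes with X > Y gives 27/11.
E[X + Y | X > Y] = (27/11) / (5/11) = 27/5.

27/5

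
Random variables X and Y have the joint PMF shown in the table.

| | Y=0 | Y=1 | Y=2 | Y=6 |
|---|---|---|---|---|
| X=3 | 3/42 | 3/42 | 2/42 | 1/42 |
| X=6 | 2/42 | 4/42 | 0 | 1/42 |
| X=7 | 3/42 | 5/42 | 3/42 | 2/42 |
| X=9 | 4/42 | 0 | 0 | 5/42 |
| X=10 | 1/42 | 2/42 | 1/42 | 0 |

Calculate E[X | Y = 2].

37/6

P(Y = 2) = 1/7.
Σ X·P over the event = 3·(2/42) + 7·(3/42) + 10·(1/42) = 37/42.
E[X | Y = 2] = (37/42) / (1/7) = 37/6.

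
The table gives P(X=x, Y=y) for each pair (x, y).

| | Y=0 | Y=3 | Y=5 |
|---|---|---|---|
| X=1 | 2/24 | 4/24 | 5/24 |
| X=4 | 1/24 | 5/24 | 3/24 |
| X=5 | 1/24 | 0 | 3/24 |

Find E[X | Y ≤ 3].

P(Y ≤ 3) = 13/24.
Summing X·P(X=x,Y=y) over the conditioning event gives 35/24.
E[X | Y ≤ 3] = (35/24) / (13/24) = 35/13.

35/13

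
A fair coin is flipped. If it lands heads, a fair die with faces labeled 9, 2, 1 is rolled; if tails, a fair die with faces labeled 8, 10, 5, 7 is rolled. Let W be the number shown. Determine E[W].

23/4

E[W | heads] = (9+2+1)/3 = 4.
E[W | tails] = (8+10+5+7)/4 = 15/2.
By the law of total expectation,
E[W] = (1/2)·(4) + (1/2)·(15/2) = 23/4.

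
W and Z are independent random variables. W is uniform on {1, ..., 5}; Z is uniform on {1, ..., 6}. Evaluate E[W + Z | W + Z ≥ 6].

P(W + Z ≥ 6) = 2/3.
Summing (W+Z)·P(x,y) over outcomes with W + Z ≥ 6 gives 31/6.
E[W + Z | W + Z ≥ 6] = (31/6) / (2/3) = 31/4.

31/4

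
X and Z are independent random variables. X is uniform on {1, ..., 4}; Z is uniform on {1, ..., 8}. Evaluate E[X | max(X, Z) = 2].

5/3

Outcomes with max(X, Z) = 2: (1,2), (2,1), (2,2), each with probability 1/32.
E[X | max(X, Z) = 2] = (1 + 2 + 2) / 3 = 5/3.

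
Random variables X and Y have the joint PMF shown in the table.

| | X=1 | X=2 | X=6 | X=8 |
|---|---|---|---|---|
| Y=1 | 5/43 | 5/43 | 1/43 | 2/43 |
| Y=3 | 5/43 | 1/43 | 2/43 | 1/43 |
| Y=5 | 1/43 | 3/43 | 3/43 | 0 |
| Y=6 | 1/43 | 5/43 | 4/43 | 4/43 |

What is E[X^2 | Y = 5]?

121/7

P(Y = 5) = 7/43.
Σ X^2·P over the event = 1·(1/43) + 4·(3/43) + 36·(3/43) = 121/43.
E[X^2 | Y = 5] = (121/43) / (7/43) = 121/7.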